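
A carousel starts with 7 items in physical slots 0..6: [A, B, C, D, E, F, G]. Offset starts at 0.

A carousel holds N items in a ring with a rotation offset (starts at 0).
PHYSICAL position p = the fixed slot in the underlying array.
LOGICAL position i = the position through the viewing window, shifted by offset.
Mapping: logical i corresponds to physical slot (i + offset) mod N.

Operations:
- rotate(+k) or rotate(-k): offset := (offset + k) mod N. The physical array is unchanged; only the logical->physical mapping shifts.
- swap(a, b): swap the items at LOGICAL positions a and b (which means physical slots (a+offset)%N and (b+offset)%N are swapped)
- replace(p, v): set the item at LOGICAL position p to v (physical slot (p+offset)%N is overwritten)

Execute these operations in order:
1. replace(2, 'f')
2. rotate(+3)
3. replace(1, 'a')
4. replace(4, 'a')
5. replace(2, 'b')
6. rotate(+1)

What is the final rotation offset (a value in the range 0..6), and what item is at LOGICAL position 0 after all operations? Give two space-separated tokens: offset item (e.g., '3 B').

After op 1 (replace(2, 'f')): offset=0, physical=[A,B,f,D,E,F,G], logical=[A,B,f,D,E,F,G]
After op 2 (rotate(+3)): offset=3, physical=[A,B,f,D,E,F,G], logical=[D,E,F,G,A,B,f]
After op 3 (replace(1, 'a')): offset=3, physical=[A,B,f,D,a,F,G], logical=[D,a,F,G,A,B,f]
After op 4 (replace(4, 'a')): offset=3, physical=[a,B,f,D,a,F,G], logical=[D,a,F,G,a,B,f]
After op 5 (replace(2, 'b')): offset=3, physical=[a,B,f,D,a,b,G], logical=[D,a,b,G,a,B,f]
After op 6 (rotate(+1)): offset=4, physical=[a,B,f,D,a,b,G], logical=[a,b,G,a,B,f,D]

Answer: 4 a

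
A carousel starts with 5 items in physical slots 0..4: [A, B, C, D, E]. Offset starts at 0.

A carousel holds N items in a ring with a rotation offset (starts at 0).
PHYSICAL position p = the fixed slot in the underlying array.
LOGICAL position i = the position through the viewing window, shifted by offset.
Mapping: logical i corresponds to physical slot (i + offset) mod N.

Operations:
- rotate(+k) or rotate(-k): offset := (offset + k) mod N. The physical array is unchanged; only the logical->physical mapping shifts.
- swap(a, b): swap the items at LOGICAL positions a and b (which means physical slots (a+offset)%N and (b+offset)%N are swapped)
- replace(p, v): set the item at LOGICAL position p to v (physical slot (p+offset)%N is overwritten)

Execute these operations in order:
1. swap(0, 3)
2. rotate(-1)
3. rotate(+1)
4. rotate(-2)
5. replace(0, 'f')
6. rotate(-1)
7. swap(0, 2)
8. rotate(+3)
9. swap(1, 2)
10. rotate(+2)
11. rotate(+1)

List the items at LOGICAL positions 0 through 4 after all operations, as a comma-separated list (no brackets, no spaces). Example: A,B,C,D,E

Answer: f,C,D,E,B

Derivation:
After op 1 (swap(0, 3)): offset=0, physical=[D,B,C,A,E], logical=[D,B,C,A,E]
After op 2 (rotate(-1)): offset=4, physical=[D,B,C,A,E], logical=[E,D,B,C,A]
After op 3 (rotate(+1)): offset=0, physical=[D,B,C,A,E], logical=[D,B,C,A,E]
After op 4 (rotate(-2)): offset=3, physical=[D,B,C,A,E], logical=[A,E,D,B,C]
After op 5 (replace(0, 'f')): offset=3, physical=[D,B,C,f,E], logical=[f,E,D,B,C]
After op 6 (rotate(-1)): offset=2, physical=[D,B,C,f,E], logical=[C,f,E,D,B]
After op 7 (swap(0, 2)): offset=2, physical=[D,B,E,f,C], logical=[E,f,C,D,B]
After op 8 (rotate(+3)): offset=0, physical=[D,B,E,f,C], logical=[D,B,E,f,C]
After op 9 (swap(1, 2)): offset=0, physical=[D,E,B,f,C], logical=[D,E,B,f,C]
After op 10 (rotate(+2)): offset=2, physical=[D,E,B,f,C], logical=[B,f,C,D,E]
After op 11 (rotate(+1)): offset=3, physical=[D,E,B,f,C], logical=[f,C,D,E,B]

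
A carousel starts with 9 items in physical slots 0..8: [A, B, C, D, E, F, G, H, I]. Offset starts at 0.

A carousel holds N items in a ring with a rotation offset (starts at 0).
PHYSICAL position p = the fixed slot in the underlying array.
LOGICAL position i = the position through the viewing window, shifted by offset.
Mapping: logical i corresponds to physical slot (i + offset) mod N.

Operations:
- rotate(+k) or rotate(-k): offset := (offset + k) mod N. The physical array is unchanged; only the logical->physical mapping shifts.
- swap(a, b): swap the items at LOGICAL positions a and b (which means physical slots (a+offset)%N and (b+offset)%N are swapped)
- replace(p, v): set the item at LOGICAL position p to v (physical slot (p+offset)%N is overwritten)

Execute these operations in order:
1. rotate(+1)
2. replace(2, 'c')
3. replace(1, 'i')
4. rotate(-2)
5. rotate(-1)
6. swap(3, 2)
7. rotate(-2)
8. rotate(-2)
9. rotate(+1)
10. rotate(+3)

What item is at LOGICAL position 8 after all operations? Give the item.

After op 1 (rotate(+1)): offset=1, physical=[A,B,C,D,E,F,G,H,I], logical=[B,C,D,E,F,G,H,I,A]
After op 2 (replace(2, 'c')): offset=1, physical=[A,B,C,c,E,F,G,H,I], logical=[B,C,c,E,F,G,H,I,A]
After op 3 (replace(1, 'i')): offset=1, physical=[A,B,i,c,E,F,G,H,I], logical=[B,i,c,E,F,G,H,I,A]
After op 4 (rotate(-2)): offset=8, physical=[A,B,i,c,E,F,G,H,I], logical=[I,A,B,i,c,E,F,G,H]
After op 5 (rotate(-1)): offset=7, physical=[A,B,i,c,E,F,G,H,I], logical=[H,I,A,B,i,c,E,F,G]
After op 6 (swap(3, 2)): offset=7, physical=[B,A,i,c,E,F,G,H,I], logical=[H,I,B,A,i,c,E,F,G]
After op 7 (rotate(-2)): offset=5, physical=[B,A,i,c,E,F,G,H,I], logical=[F,G,H,I,B,A,i,c,E]
After op 8 (rotate(-2)): offset=3, physical=[B,A,i,c,E,F,G,H,I], logical=[c,E,F,G,H,I,B,A,i]
After op 9 (rotate(+1)): offset=4, physical=[B,A,i,c,E,F,G,H,I], logical=[E,F,G,H,I,B,A,i,c]
After op 10 (rotate(+3)): offset=7, physical=[B,A,i,c,E,F,G,H,I], logical=[H,I,B,A,i,c,E,F,G]

Answer: G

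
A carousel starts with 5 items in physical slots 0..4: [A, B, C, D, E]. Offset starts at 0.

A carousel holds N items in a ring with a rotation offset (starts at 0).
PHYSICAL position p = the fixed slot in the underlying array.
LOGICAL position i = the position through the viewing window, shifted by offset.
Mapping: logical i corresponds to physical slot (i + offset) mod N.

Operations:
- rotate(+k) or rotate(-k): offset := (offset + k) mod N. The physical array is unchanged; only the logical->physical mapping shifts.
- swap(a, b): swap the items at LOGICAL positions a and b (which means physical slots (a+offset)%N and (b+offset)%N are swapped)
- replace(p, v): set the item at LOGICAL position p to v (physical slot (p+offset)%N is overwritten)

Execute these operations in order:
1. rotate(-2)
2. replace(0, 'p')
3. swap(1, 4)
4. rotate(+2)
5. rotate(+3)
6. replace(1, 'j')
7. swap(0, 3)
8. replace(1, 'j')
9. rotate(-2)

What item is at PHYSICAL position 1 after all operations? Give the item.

Answer: p

Derivation:
After op 1 (rotate(-2)): offset=3, physical=[A,B,C,D,E], logical=[D,E,A,B,C]
After op 2 (replace(0, 'p')): offset=3, physical=[A,B,C,p,E], logical=[p,E,A,B,C]
After op 3 (swap(1, 4)): offset=3, physical=[A,B,E,p,C], logical=[p,C,A,B,E]
After op 4 (rotate(+2)): offset=0, physical=[A,B,E,p,C], logical=[A,B,E,p,C]
After op 5 (rotate(+3)): offset=3, physical=[A,B,E,p,C], logical=[p,C,A,B,E]
After op 6 (replace(1, 'j')): offset=3, physical=[A,B,E,p,j], logical=[p,j,A,B,E]
After op 7 (swap(0, 3)): offset=3, physical=[A,p,E,B,j], logical=[B,j,A,p,E]
After op 8 (replace(1, 'j')): offset=3, physical=[A,p,E,B,j], logical=[B,j,A,p,E]
After op 9 (rotate(-2)): offset=1, physical=[A,p,E,B,j], logical=[p,E,B,j,A]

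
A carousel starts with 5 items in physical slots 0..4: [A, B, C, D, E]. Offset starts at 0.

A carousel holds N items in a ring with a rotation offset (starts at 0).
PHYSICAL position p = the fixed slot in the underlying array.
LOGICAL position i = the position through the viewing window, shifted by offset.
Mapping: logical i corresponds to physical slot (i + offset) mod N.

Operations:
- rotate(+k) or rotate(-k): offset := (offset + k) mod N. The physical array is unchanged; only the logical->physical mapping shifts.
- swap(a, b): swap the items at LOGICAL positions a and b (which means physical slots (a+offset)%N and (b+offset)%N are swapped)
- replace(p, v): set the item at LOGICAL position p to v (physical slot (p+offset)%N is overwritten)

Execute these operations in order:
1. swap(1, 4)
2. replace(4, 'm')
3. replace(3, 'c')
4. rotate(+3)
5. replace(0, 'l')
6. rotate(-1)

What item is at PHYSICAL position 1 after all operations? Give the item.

Answer: E

Derivation:
After op 1 (swap(1, 4)): offset=0, physical=[A,E,C,D,B], logical=[A,E,C,D,B]
After op 2 (replace(4, 'm')): offset=0, physical=[A,E,C,D,m], logical=[A,E,C,D,m]
After op 3 (replace(3, 'c')): offset=0, physical=[A,E,C,c,m], logical=[A,E,C,c,m]
After op 4 (rotate(+3)): offset=3, physical=[A,E,C,c,m], logical=[c,m,A,E,C]
After op 5 (replace(0, 'l')): offset=3, physical=[A,E,C,l,m], logical=[l,m,A,E,C]
After op 6 (rotate(-1)): offset=2, physical=[A,E,C,l,m], logical=[C,l,m,A,E]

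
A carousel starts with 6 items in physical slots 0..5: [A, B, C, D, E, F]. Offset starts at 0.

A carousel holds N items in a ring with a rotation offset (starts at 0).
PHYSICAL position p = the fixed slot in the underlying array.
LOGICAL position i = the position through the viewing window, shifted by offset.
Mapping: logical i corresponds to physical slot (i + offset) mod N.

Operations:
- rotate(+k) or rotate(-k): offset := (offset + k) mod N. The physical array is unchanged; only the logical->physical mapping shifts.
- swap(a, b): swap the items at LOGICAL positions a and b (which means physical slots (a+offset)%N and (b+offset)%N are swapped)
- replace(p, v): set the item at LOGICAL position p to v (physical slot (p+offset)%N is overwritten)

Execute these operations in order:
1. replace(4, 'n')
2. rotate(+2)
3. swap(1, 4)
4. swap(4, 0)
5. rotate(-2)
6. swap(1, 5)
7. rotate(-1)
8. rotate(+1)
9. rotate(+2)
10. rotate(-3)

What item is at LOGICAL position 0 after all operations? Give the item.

After op 1 (replace(4, 'n')): offset=0, physical=[A,B,C,D,n,F], logical=[A,B,C,D,n,F]
After op 2 (rotate(+2)): offset=2, physical=[A,B,C,D,n,F], logical=[C,D,n,F,A,B]
After op 3 (swap(1, 4)): offset=2, physical=[D,B,C,A,n,F], logical=[C,A,n,F,D,B]
After op 4 (swap(4, 0)): offset=2, physical=[C,B,D,A,n,F], logical=[D,A,n,F,C,B]
After op 5 (rotate(-2)): offset=0, physical=[C,B,D,A,n,F], logical=[C,B,D,A,n,F]
After op 6 (swap(1, 5)): offset=0, physical=[C,F,D,A,n,B], logical=[C,F,D,A,n,B]
After op 7 (rotate(-1)): offset=5, physical=[C,F,D,A,n,B], logical=[B,C,F,D,A,n]
After op 8 (rotate(+1)): offset=0, physical=[C,F,D,A,n,B], logical=[C,F,D,A,n,B]
After op 9 (rotate(+2)): offset=2, physical=[C,F,D,A,n,B], logical=[D,A,n,B,C,F]
After op 10 (rotate(-3)): offset=5, physical=[C,F,D,A,n,B], logical=[B,C,F,D,A,n]

Answer: B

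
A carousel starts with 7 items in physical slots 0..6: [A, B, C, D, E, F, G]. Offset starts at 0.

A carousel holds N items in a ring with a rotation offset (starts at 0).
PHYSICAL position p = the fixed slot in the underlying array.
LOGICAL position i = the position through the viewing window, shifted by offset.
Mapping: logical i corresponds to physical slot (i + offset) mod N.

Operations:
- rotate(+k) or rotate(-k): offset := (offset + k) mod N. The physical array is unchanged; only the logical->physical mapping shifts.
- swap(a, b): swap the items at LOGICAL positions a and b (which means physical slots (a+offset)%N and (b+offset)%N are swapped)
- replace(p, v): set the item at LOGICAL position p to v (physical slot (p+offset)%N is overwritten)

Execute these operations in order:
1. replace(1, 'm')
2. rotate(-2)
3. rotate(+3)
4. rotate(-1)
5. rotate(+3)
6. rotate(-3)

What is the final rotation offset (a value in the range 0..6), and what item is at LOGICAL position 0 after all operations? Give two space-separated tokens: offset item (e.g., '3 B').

Answer: 0 A

Derivation:
After op 1 (replace(1, 'm')): offset=0, physical=[A,m,C,D,E,F,G], logical=[A,m,C,D,E,F,G]
After op 2 (rotate(-2)): offset=5, physical=[A,m,C,D,E,F,G], logical=[F,G,A,m,C,D,E]
After op 3 (rotate(+3)): offset=1, physical=[A,m,C,D,E,F,G], logical=[m,C,D,E,F,G,A]
After op 4 (rotate(-1)): offset=0, physical=[A,m,C,D,E,F,G], logical=[A,m,C,D,E,F,G]
After op 5 (rotate(+3)): offset=3, physical=[A,m,C,D,E,F,G], logical=[D,E,F,G,A,m,C]
After op 6 (rotate(-3)): offset=0, physical=[A,m,C,D,E,F,G], logical=[A,m,C,D,E,F,G]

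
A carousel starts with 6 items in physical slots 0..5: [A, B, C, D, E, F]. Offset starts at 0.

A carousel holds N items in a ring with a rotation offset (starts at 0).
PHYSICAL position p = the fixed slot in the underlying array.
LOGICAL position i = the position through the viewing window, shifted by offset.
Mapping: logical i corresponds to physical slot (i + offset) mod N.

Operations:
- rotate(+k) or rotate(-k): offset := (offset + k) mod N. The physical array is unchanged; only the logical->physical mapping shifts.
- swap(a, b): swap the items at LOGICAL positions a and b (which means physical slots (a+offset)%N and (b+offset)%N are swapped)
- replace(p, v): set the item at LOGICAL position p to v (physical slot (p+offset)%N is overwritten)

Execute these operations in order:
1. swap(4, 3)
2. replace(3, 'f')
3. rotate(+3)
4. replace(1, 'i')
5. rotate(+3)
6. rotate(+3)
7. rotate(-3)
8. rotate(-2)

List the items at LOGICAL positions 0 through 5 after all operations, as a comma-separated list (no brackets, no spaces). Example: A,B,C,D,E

After op 1 (swap(4, 3)): offset=0, physical=[A,B,C,E,D,F], logical=[A,B,C,E,D,F]
After op 2 (replace(3, 'f')): offset=0, physical=[A,B,C,f,D,F], logical=[A,B,C,f,D,F]
After op 3 (rotate(+3)): offset=3, physical=[A,B,C,f,D,F], logical=[f,D,F,A,B,C]
After op 4 (replace(1, 'i')): offset=3, physical=[A,B,C,f,i,F], logical=[f,i,F,A,B,C]
After op 5 (rotate(+3)): offset=0, physical=[A,B,C,f,i,F], logical=[A,B,C,f,i,F]
After op 6 (rotate(+3)): offset=3, physical=[A,B,C,f,i,F], logical=[f,i,F,A,B,C]
After op 7 (rotate(-3)): offset=0, physical=[A,B,C,f,i,F], logical=[A,B,C,f,i,F]
After op 8 (rotate(-2)): offset=4, physical=[A,B,C,f,i,F], logical=[i,F,A,B,C,f]

Answer: i,F,A,B,C,f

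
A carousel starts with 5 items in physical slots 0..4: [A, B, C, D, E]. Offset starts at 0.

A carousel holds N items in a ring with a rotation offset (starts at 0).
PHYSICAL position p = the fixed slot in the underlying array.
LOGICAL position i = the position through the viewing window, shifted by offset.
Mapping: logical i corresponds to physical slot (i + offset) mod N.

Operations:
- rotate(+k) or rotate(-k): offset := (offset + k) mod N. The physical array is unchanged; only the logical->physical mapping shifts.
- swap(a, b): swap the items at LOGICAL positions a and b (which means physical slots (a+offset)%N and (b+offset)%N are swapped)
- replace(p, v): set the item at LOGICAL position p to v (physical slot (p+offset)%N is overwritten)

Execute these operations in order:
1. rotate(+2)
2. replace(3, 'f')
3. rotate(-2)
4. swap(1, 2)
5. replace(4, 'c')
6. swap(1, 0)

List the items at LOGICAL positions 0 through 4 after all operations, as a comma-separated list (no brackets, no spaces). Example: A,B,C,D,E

Answer: C,f,B,D,c

Derivation:
After op 1 (rotate(+2)): offset=2, physical=[A,B,C,D,E], logical=[C,D,E,A,B]
After op 2 (replace(3, 'f')): offset=2, physical=[f,B,C,D,E], logical=[C,D,E,f,B]
After op 3 (rotate(-2)): offset=0, physical=[f,B,C,D,E], logical=[f,B,C,D,E]
After op 4 (swap(1, 2)): offset=0, physical=[f,C,B,D,E], logical=[f,C,B,D,E]
After op 5 (replace(4, 'c')): offset=0, physical=[f,C,B,D,c], logical=[f,C,B,D,c]
After op 6 (swap(1, 0)): offset=0, physical=[C,f,B,D,c], logical=[C,f,B,D,c]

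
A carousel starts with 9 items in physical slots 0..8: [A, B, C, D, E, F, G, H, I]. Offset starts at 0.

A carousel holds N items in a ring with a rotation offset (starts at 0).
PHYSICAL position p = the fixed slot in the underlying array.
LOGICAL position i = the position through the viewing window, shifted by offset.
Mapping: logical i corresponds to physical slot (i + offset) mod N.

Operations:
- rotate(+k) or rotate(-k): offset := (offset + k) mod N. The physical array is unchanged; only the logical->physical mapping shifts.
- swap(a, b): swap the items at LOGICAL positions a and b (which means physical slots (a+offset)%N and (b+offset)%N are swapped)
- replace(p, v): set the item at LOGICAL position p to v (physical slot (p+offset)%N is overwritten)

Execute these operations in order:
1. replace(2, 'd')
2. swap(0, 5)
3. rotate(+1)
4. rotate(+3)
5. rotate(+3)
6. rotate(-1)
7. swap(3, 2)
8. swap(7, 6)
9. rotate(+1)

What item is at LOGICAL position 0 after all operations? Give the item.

Answer: H

Derivation:
After op 1 (replace(2, 'd')): offset=0, physical=[A,B,d,D,E,F,G,H,I], logical=[A,B,d,D,E,F,G,H,I]
After op 2 (swap(0, 5)): offset=0, physical=[F,B,d,D,E,A,G,H,I], logical=[F,B,d,D,E,A,G,H,I]
After op 3 (rotate(+1)): offset=1, physical=[F,B,d,D,E,A,G,H,I], logical=[B,d,D,E,A,G,H,I,F]
After op 4 (rotate(+3)): offset=4, physical=[F,B,d,D,E,A,G,H,I], logical=[E,A,G,H,I,F,B,d,D]
After op 5 (rotate(+3)): offset=7, physical=[F,B,d,D,E,A,G,H,I], logical=[H,I,F,B,d,D,E,A,G]
After op 6 (rotate(-1)): offset=6, physical=[F,B,d,D,E,A,G,H,I], logical=[G,H,I,F,B,d,D,E,A]
After op 7 (swap(3, 2)): offset=6, physical=[I,B,d,D,E,A,G,H,F], logical=[G,H,F,I,B,d,D,E,A]
After op 8 (swap(7, 6)): offset=6, physical=[I,B,d,E,D,A,G,H,F], logical=[G,H,F,I,B,d,E,D,A]
After op 9 (rotate(+1)): offset=7, physical=[I,B,d,E,D,A,G,H,F], logical=[H,F,I,B,d,E,D,A,G]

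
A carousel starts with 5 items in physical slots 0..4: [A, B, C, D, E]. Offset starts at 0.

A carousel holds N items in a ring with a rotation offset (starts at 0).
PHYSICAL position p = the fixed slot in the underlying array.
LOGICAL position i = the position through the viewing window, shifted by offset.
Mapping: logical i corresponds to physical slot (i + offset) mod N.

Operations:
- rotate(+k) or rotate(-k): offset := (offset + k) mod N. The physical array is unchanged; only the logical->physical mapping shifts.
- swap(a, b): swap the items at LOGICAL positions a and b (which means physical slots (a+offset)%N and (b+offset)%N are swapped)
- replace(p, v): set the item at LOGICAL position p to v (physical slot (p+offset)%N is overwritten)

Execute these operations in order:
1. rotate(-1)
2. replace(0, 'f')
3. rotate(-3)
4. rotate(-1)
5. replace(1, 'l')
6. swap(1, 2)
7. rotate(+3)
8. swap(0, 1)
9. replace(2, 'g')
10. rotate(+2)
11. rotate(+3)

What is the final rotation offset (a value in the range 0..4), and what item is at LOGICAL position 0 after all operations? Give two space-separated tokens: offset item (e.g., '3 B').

Answer: 3 f

Derivation:
After op 1 (rotate(-1)): offset=4, physical=[A,B,C,D,E], logical=[E,A,B,C,D]
After op 2 (replace(0, 'f')): offset=4, physical=[A,B,C,D,f], logical=[f,A,B,C,D]
After op 3 (rotate(-3)): offset=1, physical=[A,B,C,D,f], logical=[B,C,D,f,A]
After op 4 (rotate(-1)): offset=0, physical=[A,B,C,D,f], logical=[A,B,C,D,f]
After op 5 (replace(1, 'l')): offset=0, physical=[A,l,C,D,f], logical=[A,l,C,D,f]
After op 6 (swap(1, 2)): offset=0, physical=[A,C,l,D,f], logical=[A,C,l,D,f]
After op 7 (rotate(+3)): offset=3, physical=[A,C,l,D,f], logical=[D,f,A,C,l]
After op 8 (swap(0, 1)): offset=3, physical=[A,C,l,f,D], logical=[f,D,A,C,l]
After op 9 (replace(2, 'g')): offset=3, physical=[g,C,l,f,D], logical=[f,D,g,C,l]
After op 10 (rotate(+2)): offset=0, physical=[g,C,l,f,D], logical=[g,C,l,f,D]
After op 11 (rotate(+3)): offset=3, physical=[g,C,l,f,D], logical=[f,D,g,C,l]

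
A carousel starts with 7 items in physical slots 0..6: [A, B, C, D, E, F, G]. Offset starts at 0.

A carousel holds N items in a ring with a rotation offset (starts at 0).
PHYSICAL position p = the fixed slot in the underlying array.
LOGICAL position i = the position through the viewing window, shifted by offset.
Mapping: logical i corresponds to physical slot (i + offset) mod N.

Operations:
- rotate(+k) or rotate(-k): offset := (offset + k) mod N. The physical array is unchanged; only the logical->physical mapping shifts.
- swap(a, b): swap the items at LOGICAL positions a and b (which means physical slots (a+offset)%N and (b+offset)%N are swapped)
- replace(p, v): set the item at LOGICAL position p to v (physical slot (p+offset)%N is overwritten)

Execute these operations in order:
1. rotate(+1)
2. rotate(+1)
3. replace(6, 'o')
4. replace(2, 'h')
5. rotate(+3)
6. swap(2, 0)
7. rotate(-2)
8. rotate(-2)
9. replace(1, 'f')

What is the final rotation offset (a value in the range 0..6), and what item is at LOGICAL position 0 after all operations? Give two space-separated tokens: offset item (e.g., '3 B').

After op 1 (rotate(+1)): offset=1, physical=[A,B,C,D,E,F,G], logical=[B,C,D,E,F,G,A]
After op 2 (rotate(+1)): offset=2, physical=[A,B,C,D,E,F,G], logical=[C,D,E,F,G,A,B]
After op 3 (replace(6, 'o')): offset=2, physical=[A,o,C,D,E,F,G], logical=[C,D,E,F,G,A,o]
After op 4 (replace(2, 'h')): offset=2, physical=[A,o,C,D,h,F,G], logical=[C,D,h,F,G,A,o]
After op 5 (rotate(+3)): offset=5, physical=[A,o,C,D,h,F,G], logical=[F,G,A,o,C,D,h]
After op 6 (swap(2, 0)): offset=5, physical=[F,o,C,D,h,A,G], logical=[A,G,F,o,C,D,h]
After op 7 (rotate(-2)): offset=3, physical=[F,o,C,D,h,A,G], logical=[D,h,A,G,F,o,C]
After op 8 (rotate(-2)): offset=1, physical=[F,o,C,D,h,A,G], logical=[o,C,D,h,A,G,F]
After op 9 (replace(1, 'f')): offset=1, physical=[F,o,f,D,h,A,G], logical=[o,f,D,h,A,G,F]

Answer: 1 o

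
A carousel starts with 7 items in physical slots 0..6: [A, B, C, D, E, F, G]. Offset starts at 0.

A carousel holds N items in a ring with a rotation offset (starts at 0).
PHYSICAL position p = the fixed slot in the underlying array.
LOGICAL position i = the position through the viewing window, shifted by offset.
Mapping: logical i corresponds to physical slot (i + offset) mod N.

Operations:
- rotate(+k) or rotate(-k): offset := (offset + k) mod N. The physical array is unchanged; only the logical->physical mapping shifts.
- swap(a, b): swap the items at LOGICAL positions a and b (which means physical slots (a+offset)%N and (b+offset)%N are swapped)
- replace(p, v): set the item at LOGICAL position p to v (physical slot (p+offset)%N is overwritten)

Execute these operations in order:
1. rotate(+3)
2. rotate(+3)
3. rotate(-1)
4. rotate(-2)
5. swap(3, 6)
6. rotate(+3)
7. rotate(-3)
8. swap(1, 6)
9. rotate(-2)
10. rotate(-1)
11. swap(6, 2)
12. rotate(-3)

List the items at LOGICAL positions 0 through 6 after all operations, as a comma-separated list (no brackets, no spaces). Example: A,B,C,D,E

After op 1 (rotate(+3)): offset=3, physical=[A,B,C,D,E,F,G], logical=[D,E,F,G,A,B,C]
After op 2 (rotate(+3)): offset=6, physical=[A,B,C,D,E,F,G], logical=[G,A,B,C,D,E,F]
After op 3 (rotate(-1)): offset=5, physical=[A,B,C,D,E,F,G], logical=[F,G,A,B,C,D,E]
After op 4 (rotate(-2)): offset=3, physical=[A,B,C,D,E,F,G], logical=[D,E,F,G,A,B,C]
After op 5 (swap(3, 6)): offset=3, physical=[A,B,G,D,E,F,C], logical=[D,E,F,C,A,B,G]
After op 6 (rotate(+3)): offset=6, physical=[A,B,G,D,E,F,C], logical=[C,A,B,G,D,E,F]
After op 7 (rotate(-3)): offset=3, physical=[A,B,G,D,E,F,C], logical=[D,E,F,C,A,B,G]
After op 8 (swap(1, 6)): offset=3, physical=[A,B,E,D,G,F,C], logical=[D,G,F,C,A,B,E]
After op 9 (rotate(-2)): offset=1, physical=[A,B,E,D,G,F,C], logical=[B,E,D,G,F,C,A]
After op 10 (rotate(-1)): offset=0, physical=[A,B,E,D,G,F,C], logical=[A,B,E,D,G,F,C]
After op 11 (swap(6, 2)): offset=0, physical=[A,B,C,D,G,F,E], logical=[A,B,C,D,G,F,E]
After op 12 (rotate(-3)): offset=4, physical=[A,B,C,D,G,F,E], logical=[G,F,E,A,B,C,D]

Answer: G,F,E,A,B,C,D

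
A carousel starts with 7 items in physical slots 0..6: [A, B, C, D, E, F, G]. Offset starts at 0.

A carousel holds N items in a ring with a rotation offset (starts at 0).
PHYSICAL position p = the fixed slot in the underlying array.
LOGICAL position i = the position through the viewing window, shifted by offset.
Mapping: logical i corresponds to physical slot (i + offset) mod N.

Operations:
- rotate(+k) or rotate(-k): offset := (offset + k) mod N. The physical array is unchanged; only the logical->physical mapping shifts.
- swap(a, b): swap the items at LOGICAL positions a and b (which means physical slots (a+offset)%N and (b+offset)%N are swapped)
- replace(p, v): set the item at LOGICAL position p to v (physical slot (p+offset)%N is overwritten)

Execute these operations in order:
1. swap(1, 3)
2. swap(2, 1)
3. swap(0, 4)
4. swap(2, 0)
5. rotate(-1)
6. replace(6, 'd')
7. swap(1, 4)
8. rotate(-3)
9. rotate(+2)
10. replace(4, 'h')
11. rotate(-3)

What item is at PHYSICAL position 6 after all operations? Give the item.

After op 1 (swap(1, 3)): offset=0, physical=[A,D,C,B,E,F,G], logical=[A,D,C,B,E,F,G]
After op 2 (swap(2, 1)): offset=0, physical=[A,C,D,B,E,F,G], logical=[A,C,D,B,E,F,G]
After op 3 (swap(0, 4)): offset=0, physical=[E,C,D,B,A,F,G], logical=[E,C,D,B,A,F,G]
After op 4 (swap(2, 0)): offset=0, physical=[D,C,E,B,A,F,G], logical=[D,C,E,B,A,F,G]
After op 5 (rotate(-1)): offset=6, physical=[D,C,E,B,A,F,G], logical=[G,D,C,E,B,A,F]
After op 6 (replace(6, 'd')): offset=6, physical=[D,C,E,B,A,d,G], logical=[G,D,C,E,B,A,d]
After op 7 (swap(1, 4)): offset=6, physical=[B,C,E,D,A,d,G], logical=[G,B,C,E,D,A,d]
After op 8 (rotate(-3)): offset=3, physical=[B,C,E,D,A,d,G], logical=[D,A,d,G,B,C,E]
After op 9 (rotate(+2)): offset=5, physical=[B,C,E,D,A,d,G], logical=[d,G,B,C,E,D,A]
After op 10 (replace(4, 'h')): offset=5, physical=[B,C,h,D,A,d,G], logical=[d,G,B,C,h,D,A]
After op 11 (rotate(-3)): offset=2, physical=[B,C,h,D,A,d,G], logical=[h,D,A,d,G,B,C]

Answer: G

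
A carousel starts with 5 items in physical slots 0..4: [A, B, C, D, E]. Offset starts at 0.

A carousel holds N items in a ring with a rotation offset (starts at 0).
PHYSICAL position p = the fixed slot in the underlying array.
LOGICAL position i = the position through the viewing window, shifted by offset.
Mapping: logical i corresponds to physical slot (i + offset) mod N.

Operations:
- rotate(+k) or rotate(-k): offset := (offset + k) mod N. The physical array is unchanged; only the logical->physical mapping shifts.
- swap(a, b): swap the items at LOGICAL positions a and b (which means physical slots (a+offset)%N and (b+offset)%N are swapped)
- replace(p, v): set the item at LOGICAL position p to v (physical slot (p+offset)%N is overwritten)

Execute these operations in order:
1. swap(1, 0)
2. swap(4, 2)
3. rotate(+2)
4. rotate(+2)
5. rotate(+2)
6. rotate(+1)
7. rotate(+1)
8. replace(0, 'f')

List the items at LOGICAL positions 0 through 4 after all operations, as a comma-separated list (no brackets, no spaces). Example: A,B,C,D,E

Answer: f,C,B,A,E

Derivation:
After op 1 (swap(1, 0)): offset=0, physical=[B,A,C,D,E], logical=[B,A,C,D,E]
After op 2 (swap(4, 2)): offset=0, physical=[B,A,E,D,C], logical=[B,A,E,D,C]
After op 3 (rotate(+2)): offset=2, physical=[B,A,E,D,C], logical=[E,D,C,B,A]
After op 4 (rotate(+2)): offset=4, physical=[B,A,E,D,C], logical=[C,B,A,E,D]
After op 5 (rotate(+2)): offset=1, physical=[B,A,E,D,C], logical=[A,E,D,C,B]
After op 6 (rotate(+1)): offset=2, physical=[B,A,E,D,C], logical=[E,D,C,B,A]
After op 7 (rotate(+1)): offset=3, physical=[B,A,E,D,C], logical=[D,C,B,A,E]
After op 8 (replace(0, 'f')): offset=3, physical=[B,A,E,f,C], logical=[f,C,B,A,E]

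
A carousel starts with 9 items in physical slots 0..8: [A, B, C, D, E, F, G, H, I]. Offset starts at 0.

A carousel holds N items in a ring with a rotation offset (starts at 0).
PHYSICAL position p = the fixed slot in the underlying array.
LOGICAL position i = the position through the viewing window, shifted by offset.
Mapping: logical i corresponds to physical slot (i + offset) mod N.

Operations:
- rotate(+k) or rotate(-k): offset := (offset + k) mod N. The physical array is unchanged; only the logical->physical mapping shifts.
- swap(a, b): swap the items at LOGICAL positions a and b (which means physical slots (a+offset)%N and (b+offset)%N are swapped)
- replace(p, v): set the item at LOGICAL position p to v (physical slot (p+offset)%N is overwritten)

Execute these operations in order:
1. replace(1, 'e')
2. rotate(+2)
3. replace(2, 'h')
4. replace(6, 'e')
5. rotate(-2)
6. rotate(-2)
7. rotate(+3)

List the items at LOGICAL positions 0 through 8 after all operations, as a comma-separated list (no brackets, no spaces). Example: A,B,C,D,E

After op 1 (replace(1, 'e')): offset=0, physical=[A,e,C,D,E,F,G,H,I], logical=[A,e,C,D,E,F,G,H,I]
After op 2 (rotate(+2)): offset=2, physical=[A,e,C,D,E,F,G,H,I], logical=[C,D,E,F,G,H,I,A,e]
After op 3 (replace(2, 'h')): offset=2, physical=[A,e,C,D,h,F,G,H,I], logical=[C,D,h,F,G,H,I,A,e]
After op 4 (replace(6, 'e')): offset=2, physical=[A,e,C,D,h,F,G,H,e], logical=[C,D,h,F,G,H,e,A,e]
After op 5 (rotate(-2)): offset=0, physical=[A,e,C,D,h,F,G,H,e], logical=[A,e,C,D,h,F,G,H,e]
After op 6 (rotate(-2)): offset=7, physical=[A,e,C,D,h,F,G,H,e], logical=[H,e,A,e,C,D,h,F,G]
After op 7 (rotate(+3)): offset=1, physical=[A,e,C,D,h,F,G,H,e], logical=[e,C,D,h,F,G,H,e,A]

Answer: e,C,D,h,F,G,H,e,A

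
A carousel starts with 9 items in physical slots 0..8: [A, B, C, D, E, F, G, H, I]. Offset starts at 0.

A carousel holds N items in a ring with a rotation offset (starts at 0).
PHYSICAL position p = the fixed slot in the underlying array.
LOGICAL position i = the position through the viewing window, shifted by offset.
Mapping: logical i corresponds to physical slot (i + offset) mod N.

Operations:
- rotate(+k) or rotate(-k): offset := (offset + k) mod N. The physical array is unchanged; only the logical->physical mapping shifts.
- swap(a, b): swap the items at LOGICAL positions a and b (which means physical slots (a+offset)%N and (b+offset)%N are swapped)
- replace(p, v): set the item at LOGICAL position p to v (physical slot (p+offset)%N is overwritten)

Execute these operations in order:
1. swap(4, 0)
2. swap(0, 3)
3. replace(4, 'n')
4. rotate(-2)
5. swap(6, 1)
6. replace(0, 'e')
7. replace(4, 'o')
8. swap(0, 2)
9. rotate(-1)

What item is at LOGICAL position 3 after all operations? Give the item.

After op 1 (swap(4, 0)): offset=0, physical=[E,B,C,D,A,F,G,H,I], logical=[E,B,C,D,A,F,G,H,I]
After op 2 (swap(0, 3)): offset=0, physical=[D,B,C,E,A,F,G,H,I], logical=[D,B,C,E,A,F,G,H,I]
After op 3 (replace(4, 'n')): offset=0, physical=[D,B,C,E,n,F,G,H,I], logical=[D,B,C,E,n,F,G,H,I]
After op 4 (rotate(-2)): offset=7, physical=[D,B,C,E,n,F,G,H,I], logical=[H,I,D,B,C,E,n,F,G]
After op 5 (swap(6, 1)): offset=7, physical=[D,B,C,E,I,F,G,H,n], logical=[H,n,D,B,C,E,I,F,G]
After op 6 (replace(0, 'e')): offset=7, physical=[D,B,C,E,I,F,G,e,n], logical=[e,n,D,B,C,E,I,F,G]
After op 7 (replace(4, 'o')): offset=7, physical=[D,B,o,E,I,F,G,e,n], logical=[e,n,D,B,o,E,I,F,G]
After op 8 (swap(0, 2)): offset=7, physical=[e,B,o,E,I,F,G,D,n], logical=[D,n,e,B,o,E,I,F,G]
After op 9 (rotate(-1)): offset=6, physical=[e,B,o,E,I,F,G,D,n], logical=[G,D,n,e,B,o,E,I,F]

Answer: e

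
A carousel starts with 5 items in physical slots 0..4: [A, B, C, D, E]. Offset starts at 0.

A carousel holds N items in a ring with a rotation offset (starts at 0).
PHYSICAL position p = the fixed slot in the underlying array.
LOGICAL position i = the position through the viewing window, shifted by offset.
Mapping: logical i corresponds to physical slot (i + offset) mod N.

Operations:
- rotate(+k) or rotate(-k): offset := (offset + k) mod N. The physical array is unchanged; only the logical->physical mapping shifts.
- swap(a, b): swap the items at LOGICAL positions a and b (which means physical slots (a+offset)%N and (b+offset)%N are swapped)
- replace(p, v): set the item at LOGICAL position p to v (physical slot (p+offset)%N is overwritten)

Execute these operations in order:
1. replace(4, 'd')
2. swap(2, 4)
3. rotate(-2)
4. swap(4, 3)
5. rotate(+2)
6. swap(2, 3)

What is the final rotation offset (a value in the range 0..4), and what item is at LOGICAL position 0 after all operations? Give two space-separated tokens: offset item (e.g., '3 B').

Answer: 0 A

Derivation:
After op 1 (replace(4, 'd')): offset=0, physical=[A,B,C,D,d], logical=[A,B,C,D,d]
After op 2 (swap(2, 4)): offset=0, physical=[A,B,d,D,C], logical=[A,B,d,D,C]
After op 3 (rotate(-2)): offset=3, physical=[A,B,d,D,C], logical=[D,C,A,B,d]
After op 4 (swap(4, 3)): offset=3, physical=[A,d,B,D,C], logical=[D,C,A,d,B]
After op 5 (rotate(+2)): offset=0, physical=[A,d,B,D,C], logical=[A,d,B,D,C]
After op 6 (swap(2, 3)): offset=0, physical=[A,d,D,B,C], logical=[A,d,D,B,C]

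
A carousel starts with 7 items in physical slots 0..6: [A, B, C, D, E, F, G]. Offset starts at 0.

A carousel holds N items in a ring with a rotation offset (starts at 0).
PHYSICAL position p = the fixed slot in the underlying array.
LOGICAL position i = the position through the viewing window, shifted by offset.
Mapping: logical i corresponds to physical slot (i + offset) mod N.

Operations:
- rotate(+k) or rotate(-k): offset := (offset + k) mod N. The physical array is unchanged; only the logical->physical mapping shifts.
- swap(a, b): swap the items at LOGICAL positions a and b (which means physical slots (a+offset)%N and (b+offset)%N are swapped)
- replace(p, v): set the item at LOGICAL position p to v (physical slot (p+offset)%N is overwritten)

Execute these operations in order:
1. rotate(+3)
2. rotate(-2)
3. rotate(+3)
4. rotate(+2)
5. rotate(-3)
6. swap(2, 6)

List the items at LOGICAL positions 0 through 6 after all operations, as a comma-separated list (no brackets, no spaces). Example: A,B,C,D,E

Answer: D,E,C,G,A,B,F

Derivation:
After op 1 (rotate(+3)): offset=3, physical=[A,B,C,D,E,F,G], logical=[D,E,F,G,A,B,C]
After op 2 (rotate(-2)): offset=1, physical=[A,B,C,D,E,F,G], logical=[B,C,D,E,F,G,A]
After op 3 (rotate(+3)): offset=4, physical=[A,B,C,D,E,F,G], logical=[E,F,G,A,B,C,D]
After op 4 (rotate(+2)): offset=6, physical=[A,B,C,D,E,F,G], logical=[G,A,B,C,D,E,F]
After op 5 (rotate(-3)): offset=3, physical=[A,B,C,D,E,F,G], logical=[D,E,F,G,A,B,C]
After op 6 (swap(2, 6)): offset=3, physical=[A,B,F,D,E,C,G], logical=[D,E,C,G,A,B,F]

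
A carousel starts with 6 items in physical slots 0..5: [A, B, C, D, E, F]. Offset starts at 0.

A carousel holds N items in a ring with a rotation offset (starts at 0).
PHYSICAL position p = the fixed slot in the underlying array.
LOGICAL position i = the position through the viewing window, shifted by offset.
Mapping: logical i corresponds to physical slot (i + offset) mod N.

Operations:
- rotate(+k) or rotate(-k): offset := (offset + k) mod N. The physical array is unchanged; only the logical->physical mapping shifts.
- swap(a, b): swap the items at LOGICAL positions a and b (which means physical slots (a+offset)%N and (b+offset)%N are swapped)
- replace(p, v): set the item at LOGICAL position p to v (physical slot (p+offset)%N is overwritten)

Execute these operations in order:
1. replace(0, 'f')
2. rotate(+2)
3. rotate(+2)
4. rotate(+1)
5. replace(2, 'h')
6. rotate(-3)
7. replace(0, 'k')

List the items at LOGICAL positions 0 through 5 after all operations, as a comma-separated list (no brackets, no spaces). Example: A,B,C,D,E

Answer: k,D,E,F,f,h

Derivation:
After op 1 (replace(0, 'f')): offset=0, physical=[f,B,C,D,E,F], logical=[f,B,C,D,E,F]
After op 2 (rotate(+2)): offset=2, physical=[f,B,C,D,E,F], logical=[C,D,E,F,f,B]
After op 3 (rotate(+2)): offset=4, physical=[f,B,C,D,E,F], logical=[E,F,f,B,C,D]
After op 4 (rotate(+1)): offset=5, physical=[f,B,C,D,E,F], logical=[F,f,B,C,D,E]
After op 5 (replace(2, 'h')): offset=5, physical=[f,h,C,D,E,F], logical=[F,f,h,C,D,E]
After op 6 (rotate(-3)): offset=2, physical=[f,h,C,D,E,F], logical=[C,D,E,F,f,h]
After op 7 (replace(0, 'k')): offset=2, physical=[f,h,k,D,E,F], logical=[k,D,E,F,f,h]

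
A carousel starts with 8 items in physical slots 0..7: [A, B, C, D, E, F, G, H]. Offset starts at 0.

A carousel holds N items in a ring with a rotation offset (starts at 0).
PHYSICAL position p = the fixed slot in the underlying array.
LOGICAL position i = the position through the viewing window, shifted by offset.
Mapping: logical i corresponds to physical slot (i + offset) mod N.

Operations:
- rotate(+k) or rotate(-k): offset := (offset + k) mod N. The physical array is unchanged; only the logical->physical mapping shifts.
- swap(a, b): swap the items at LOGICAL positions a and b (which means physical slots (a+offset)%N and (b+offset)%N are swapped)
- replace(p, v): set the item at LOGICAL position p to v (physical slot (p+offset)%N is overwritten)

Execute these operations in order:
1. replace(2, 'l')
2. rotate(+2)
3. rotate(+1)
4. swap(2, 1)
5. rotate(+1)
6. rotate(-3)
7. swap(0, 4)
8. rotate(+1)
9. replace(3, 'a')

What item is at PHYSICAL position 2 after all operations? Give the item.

Answer: l

Derivation:
After op 1 (replace(2, 'l')): offset=0, physical=[A,B,l,D,E,F,G,H], logical=[A,B,l,D,E,F,G,H]
After op 2 (rotate(+2)): offset=2, physical=[A,B,l,D,E,F,G,H], logical=[l,D,E,F,G,H,A,B]
After op 3 (rotate(+1)): offset=3, physical=[A,B,l,D,E,F,G,H], logical=[D,E,F,G,H,A,B,l]
After op 4 (swap(2, 1)): offset=3, physical=[A,B,l,D,F,E,G,H], logical=[D,F,E,G,H,A,B,l]
After op 5 (rotate(+1)): offset=4, physical=[A,B,l,D,F,E,G,H], logical=[F,E,G,H,A,B,l,D]
After op 6 (rotate(-3)): offset=1, physical=[A,B,l,D,F,E,G,H], logical=[B,l,D,F,E,G,H,A]
After op 7 (swap(0, 4)): offset=1, physical=[A,E,l,D,F,B,G,H], logical=[E,l,D,F,B,G,H,A]
After op 8 (rotate(+1)): offset=2, physical=[A,E,l,D,F,B,G,H], logical=[l,D,F,B,G,H,A,E]
After op 9 (replace(3, 'a')): offset=2, physical=[A,E,l,D,F,a,G,H], logical=[l,D,F,a,G,H,A,E]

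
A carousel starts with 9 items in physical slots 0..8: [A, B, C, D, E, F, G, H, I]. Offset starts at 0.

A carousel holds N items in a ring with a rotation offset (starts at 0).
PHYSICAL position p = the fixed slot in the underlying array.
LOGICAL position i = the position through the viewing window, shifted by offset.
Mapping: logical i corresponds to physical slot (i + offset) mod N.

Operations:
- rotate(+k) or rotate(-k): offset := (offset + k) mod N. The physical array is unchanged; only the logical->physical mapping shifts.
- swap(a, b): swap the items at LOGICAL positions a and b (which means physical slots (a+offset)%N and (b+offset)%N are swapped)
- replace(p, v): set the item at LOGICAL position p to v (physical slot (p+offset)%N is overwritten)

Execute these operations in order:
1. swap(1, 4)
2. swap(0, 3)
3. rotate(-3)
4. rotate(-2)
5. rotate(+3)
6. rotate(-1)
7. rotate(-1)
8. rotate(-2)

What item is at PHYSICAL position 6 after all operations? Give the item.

After op 1 (swap(1, 4)): offset=0, physical=[A,E,C,D,B,F,G,H,I], logical=[A,E,C,D,B,F,G,H,I]
After op 2 (swap(0, 3)): offset=0, physical=[D,E,C,A,B,F,G,H,I], logical=[D,E,C,A,B,F,G,H,I]
After op 3 (rotate(-3)): offset=6, physical=[D,E,C,A,B,F,G,H,I], logical=[G,H,I,D,E,C,A,B,F]
After op 4 (rotate(-2)): offset=4, physical=[D,E,C,A,B,F,G,H,I], logical=[B,F,G,H,I,D,E,C,A]
After op 5 (rotate(+3)): offset=7, physical=[D,E,C,A,B,F,G,H,I], logical=[H,I,D,E,C,A,B,F,G]
After op 6 (rotate(-1)): offset=6, physical=[D,E,C,A,B,F,G,H,I], logical=[G,H,I,D,E,C,A,B,F]
After op 7 (rotate(-1)): offset=5, physical=[D,E,C,A,B,F,G,H,I], logical=[F,G,H,I,D,E,C,A,B]
After op 8 (rotate(-2)): offset=3, physical=[D,E,C,A,B,F,G,H,I], logical=[A,B,F,G,H,I,D,E,C]

Answer: G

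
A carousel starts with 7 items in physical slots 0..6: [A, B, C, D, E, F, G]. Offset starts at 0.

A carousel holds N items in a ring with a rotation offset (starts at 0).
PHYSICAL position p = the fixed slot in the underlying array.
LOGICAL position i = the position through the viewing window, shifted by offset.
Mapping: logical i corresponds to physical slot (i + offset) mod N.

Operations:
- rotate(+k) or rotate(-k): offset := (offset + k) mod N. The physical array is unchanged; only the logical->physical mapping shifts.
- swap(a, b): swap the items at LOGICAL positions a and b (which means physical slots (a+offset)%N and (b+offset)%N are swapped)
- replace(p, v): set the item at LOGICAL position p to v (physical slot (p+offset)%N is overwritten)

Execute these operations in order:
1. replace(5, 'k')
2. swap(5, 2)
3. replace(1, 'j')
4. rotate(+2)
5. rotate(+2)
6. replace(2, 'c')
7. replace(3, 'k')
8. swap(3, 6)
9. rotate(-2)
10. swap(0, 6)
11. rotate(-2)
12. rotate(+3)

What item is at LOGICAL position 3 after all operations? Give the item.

Answer: c

Derivation:
After op 1 (replace(5, 'k')): offset=0, physical=[A,B,C,D,E,k,G], logical=[A,B,C,D,E,k,G]
After op 2 (swap(5, 2)): offset=0, physical=[A,B,k,D,E,C,G], logical=[A,B,k,D,E,C,G]
After op 3 (replace(1, 'j')): offset=0, physical=[A,j,k,D,E,C,G], logical=[A,j,k,D,E,C,G]
After op 4 (rotate(+2)): offset=2, physical=[A,j,k,D,E,C,G], logical=[k,D,E,C,G,A,j]
After op 5 (rotate(+2)): offset=4, physical=[A,j,k,D,E,C,G], logical=[E,C,G,A,j,k,D]
After op 6 (replace(2, 'c')): offset=4, physical=[A,j,k,D,E,C,c], logical=[E,C,c,A,j,k,D]
After op 7 (replace(3, 'k')): offset=4, physical=[k,j,k,D,E,C,c], logical=[E,C,c,k,j,k,D]
After op 8 (swap(3, 6)): offset=4, physical=[D,j,k,k,E,C,c], logical=[E,C,c,D,j,k,k]
After op 9 (rotate(-2)): offset=2, physical=[D,j,k,k,E,C,c], logical=[k,k,E,C,c,D,j]
After op 10 (swap(0, 6)): offset=2, physical=[D,k,j,k,E,C,c], logical=[j,k,E,C,c,D,k]
After op 11 (rotate(-2)): offset=0, physical=[D,k,j,k,E,C,c], logical=[D,k,j,k,E,C,c]
After op 12 (rotate(+3)): offset=3, physical=[D,k,j,k,E,C,c], logical=[k,E,C,c,D,k,j]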